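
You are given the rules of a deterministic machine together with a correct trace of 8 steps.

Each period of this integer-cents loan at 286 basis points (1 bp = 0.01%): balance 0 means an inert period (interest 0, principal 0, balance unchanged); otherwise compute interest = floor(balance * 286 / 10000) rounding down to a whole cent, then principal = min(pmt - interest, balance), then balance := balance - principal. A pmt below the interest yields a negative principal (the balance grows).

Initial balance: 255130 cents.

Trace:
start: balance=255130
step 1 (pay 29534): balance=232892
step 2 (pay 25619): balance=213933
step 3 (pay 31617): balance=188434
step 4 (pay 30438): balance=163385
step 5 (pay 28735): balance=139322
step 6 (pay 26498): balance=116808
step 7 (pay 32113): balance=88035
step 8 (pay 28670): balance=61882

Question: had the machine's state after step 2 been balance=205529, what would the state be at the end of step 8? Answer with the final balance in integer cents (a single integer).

51930

state after step 2 := balance=205529
step 3 (pay 31617): balance=179790
step 4 (pay 30438): balance=154493
step 5 (pay 28735): balance=130176
step 6 (pay 26498): balance=107401
step 7 (pay 32113): balance=78359
step 8 (pay 28670): balance=51930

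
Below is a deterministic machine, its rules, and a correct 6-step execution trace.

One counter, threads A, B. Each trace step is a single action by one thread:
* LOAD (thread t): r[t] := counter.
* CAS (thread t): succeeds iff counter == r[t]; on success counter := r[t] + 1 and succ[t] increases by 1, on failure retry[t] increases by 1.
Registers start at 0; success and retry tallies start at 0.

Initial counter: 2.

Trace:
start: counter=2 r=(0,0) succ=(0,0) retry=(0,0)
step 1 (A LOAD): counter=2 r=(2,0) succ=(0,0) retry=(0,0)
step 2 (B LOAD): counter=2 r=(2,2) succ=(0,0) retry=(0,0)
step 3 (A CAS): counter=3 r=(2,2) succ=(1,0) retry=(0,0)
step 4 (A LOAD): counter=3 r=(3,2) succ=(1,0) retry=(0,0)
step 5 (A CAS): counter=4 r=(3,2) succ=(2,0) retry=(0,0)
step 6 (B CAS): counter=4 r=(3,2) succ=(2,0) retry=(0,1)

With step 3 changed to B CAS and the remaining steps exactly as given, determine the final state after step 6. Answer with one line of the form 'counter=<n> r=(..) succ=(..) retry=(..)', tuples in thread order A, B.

(re-executing from step 3 with the substitution; state before step 3: counter=2 r=(2,2) succ=(0,0) retry=(0,0))
step 3 (B CAS): counter=3 r=(2,2) succ=(0,1) retry=(0,0)
step 4 (A LOAD): counter=3 r=(3,2) succ=(0,1) retry=(0,0)
step 5 (A CAS): counter=4 r=(3,2) succ=(1,1) retry=(0,0)
step 6 (B CAS): counter=4 r=(3,2) succ=(1,1) retry=(0,1)

counter=4 r=(3,2) succ=(1,1) retry=(0,1)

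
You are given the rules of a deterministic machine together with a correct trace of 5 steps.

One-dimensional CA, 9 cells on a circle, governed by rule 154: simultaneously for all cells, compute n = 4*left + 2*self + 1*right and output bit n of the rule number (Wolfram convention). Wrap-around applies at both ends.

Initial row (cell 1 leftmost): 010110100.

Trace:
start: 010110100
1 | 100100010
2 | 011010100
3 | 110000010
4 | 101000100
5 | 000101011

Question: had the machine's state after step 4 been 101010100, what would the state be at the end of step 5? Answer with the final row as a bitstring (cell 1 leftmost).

state after step 4 := 101010100
5 | 000000011

000000011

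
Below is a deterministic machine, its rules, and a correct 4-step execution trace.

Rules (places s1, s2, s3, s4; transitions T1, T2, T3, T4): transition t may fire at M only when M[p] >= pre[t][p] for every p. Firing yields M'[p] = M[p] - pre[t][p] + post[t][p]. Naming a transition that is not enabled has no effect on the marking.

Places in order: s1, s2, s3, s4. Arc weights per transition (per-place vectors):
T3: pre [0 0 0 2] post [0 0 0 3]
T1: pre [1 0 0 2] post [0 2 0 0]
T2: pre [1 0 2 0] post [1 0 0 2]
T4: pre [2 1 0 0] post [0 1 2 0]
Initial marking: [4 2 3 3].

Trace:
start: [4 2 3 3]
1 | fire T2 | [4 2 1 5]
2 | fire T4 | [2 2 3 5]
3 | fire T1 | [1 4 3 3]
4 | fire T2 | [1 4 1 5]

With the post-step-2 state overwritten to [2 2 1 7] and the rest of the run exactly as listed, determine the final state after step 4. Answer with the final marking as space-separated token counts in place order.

1 4 1 5

state after step 2 := [2 2 1 7]
3 | fire T1 | [1 4 1 5]
4 | fire T2 | [1 4 1 5]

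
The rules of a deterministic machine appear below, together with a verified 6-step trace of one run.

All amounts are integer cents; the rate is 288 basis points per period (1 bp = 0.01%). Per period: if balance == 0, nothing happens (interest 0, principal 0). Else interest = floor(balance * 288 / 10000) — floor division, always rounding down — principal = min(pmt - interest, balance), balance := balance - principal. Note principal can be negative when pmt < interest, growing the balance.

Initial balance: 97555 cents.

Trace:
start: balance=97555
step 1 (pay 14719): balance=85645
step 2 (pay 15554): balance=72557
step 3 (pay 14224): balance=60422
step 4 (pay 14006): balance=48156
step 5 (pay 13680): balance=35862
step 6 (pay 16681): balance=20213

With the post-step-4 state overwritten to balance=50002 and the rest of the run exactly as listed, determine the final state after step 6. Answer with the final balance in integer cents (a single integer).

state after step 4 := balance=50002
step 5 (pay 13680): balance=37762
step 6 (pay 16681): balance=22168

22168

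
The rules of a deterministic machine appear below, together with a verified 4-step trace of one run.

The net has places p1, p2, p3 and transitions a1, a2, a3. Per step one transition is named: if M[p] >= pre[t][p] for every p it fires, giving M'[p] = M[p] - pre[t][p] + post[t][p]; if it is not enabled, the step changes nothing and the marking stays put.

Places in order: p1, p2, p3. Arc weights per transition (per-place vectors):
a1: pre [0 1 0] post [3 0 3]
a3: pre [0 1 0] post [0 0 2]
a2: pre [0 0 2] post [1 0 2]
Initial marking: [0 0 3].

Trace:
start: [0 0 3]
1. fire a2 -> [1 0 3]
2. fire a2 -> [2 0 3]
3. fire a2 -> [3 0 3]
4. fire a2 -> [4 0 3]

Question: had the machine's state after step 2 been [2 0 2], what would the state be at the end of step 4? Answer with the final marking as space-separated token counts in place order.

4 0 2

state after step 2 := [2 0 2]
3. fire a2 -> [3 0 2]
4. fire a2 -> [4 0 2]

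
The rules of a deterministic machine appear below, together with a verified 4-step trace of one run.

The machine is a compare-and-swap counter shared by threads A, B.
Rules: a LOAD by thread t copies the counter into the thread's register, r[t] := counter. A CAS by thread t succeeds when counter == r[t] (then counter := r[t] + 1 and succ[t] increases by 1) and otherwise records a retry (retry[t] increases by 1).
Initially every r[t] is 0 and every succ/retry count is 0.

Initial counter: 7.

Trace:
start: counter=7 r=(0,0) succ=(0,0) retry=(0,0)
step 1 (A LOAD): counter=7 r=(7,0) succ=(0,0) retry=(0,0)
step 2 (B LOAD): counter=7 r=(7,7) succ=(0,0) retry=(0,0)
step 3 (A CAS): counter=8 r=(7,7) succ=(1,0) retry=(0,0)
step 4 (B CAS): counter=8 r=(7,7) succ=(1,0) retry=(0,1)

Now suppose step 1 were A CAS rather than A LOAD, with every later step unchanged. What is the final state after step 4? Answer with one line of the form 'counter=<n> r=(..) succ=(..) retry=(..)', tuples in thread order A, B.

(re-executing from step 1 with the substitution; state before step 1: counter=7 r=(0,0) succ=(0,0) retry=(0,0))
step 1 (A CAS): counter=7 r=(0,0) succ=(0,0) retry=(1,0)
step 2 (B LOAD): counter=7 r=(0,7) succ=(0,0) retry=(1,0)
step 3 (A CAS): counter=7 r=(0,7) succ=(0,0) retry=(2,0)
step 4 (B CAS): counter=8 r=(0,7) succ=(0,1) retry=(2,0)

counter=8 r=(0,7) succ=(0,1) retry=(2,0)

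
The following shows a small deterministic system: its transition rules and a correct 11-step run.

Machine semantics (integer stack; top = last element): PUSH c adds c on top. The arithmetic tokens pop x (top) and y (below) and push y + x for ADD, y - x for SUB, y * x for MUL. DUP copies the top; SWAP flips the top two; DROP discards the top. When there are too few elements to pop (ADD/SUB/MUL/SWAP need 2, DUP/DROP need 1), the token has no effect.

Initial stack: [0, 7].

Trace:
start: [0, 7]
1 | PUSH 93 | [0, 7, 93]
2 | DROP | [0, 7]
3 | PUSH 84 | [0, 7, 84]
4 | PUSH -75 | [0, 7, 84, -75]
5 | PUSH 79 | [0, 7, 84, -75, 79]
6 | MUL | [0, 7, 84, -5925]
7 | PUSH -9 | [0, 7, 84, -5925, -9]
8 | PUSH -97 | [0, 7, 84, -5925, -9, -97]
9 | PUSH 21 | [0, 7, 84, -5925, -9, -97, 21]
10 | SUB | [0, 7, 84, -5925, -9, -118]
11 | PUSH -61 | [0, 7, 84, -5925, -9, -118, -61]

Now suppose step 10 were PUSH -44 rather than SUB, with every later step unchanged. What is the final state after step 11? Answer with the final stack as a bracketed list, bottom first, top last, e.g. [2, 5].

[0, 7, 84, -5925, -9, -97, 21, -44, -61]

(re-executing from step 10 with the substitution; state before step 10: [0, 7, 84, -5925, -9, -97, 21])
10 | PUSH -44 | [0, 7, 84, -5925, -9, -97, 21, -44]
11 | PUSH -61 | [0, 7, 84, -5925, -9, -97, 21, -44, -61]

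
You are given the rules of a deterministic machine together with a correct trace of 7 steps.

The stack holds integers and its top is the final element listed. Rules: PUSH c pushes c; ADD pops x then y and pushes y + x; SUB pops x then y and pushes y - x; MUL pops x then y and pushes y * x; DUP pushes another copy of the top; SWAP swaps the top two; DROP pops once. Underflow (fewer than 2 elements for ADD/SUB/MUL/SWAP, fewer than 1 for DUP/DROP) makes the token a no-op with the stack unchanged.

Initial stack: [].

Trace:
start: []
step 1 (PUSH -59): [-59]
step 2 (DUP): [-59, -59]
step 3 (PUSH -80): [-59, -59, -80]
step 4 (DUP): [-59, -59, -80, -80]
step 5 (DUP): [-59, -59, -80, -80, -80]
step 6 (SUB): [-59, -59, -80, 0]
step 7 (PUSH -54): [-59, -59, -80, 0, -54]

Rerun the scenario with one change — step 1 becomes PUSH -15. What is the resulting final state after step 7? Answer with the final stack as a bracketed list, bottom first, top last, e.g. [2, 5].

(re-executing from step 1 with the substitution; state before step 1: [])
step 1 (PUSH -15): [-15]
step 2 (DUP): [-15, -15]
step 3 (PUSH -80): [-15, -15, -80]
step 4 (DUP): [-15, -15, -80, -80]
step 5 (DUP): [-15, -15, -80, -80, -80]
step 6 (SUB): [-15, -15, -80, 0]
step 7 (PUSH -54): [-15, -15, -80, 0, -54]

[-15, -15, -80, 0, -54]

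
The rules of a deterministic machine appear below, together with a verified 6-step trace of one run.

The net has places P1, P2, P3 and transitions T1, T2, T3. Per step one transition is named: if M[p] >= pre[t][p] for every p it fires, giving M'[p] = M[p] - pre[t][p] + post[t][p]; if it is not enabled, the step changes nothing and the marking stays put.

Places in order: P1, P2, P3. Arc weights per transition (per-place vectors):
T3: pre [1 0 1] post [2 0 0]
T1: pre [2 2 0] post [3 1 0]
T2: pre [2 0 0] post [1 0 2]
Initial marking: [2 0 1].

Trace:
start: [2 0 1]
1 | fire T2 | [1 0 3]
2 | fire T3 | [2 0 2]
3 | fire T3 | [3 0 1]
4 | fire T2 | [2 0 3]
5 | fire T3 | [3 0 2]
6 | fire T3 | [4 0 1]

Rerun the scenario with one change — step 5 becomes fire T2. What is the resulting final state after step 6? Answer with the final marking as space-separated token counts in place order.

(re-executing from step 5 with the substitution; state before step 5: [2 0 3])
5 | fire T2 | [1 0 5]
6 | fire T3 | [2 0 4]

2 0 4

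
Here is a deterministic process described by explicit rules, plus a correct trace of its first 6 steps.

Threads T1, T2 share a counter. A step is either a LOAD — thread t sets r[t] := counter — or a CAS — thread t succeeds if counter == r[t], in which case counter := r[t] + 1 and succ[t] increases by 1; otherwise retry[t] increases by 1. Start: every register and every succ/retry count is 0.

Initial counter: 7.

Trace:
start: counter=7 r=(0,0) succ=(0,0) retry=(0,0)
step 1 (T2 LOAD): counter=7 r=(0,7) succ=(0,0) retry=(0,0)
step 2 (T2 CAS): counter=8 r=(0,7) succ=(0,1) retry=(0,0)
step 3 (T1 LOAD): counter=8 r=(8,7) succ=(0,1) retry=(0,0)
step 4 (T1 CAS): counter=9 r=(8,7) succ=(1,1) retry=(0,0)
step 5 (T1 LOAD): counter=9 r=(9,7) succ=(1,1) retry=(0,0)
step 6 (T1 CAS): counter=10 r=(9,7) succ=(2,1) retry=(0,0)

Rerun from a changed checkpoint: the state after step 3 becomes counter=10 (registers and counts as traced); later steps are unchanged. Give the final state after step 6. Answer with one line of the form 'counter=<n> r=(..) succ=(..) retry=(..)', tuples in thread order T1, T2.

state after step 3 := counter=10 r=(8,7) succ=(0,1) retry=(0,0)
step 4 (T1 CAS): counter=10 r=(8,7) succ=(0,1) retry=(1,0)
step 5 (T1 LOAD): counter=10 r=(10,7) succ=(0,1) retry=(1,0)
step 6 (T1 CAS): counter=11 r=(10,7) succ=(1,1) retry=(1,0)

counter=11 r=(10,7) succ=(1,1) retry=(1,0)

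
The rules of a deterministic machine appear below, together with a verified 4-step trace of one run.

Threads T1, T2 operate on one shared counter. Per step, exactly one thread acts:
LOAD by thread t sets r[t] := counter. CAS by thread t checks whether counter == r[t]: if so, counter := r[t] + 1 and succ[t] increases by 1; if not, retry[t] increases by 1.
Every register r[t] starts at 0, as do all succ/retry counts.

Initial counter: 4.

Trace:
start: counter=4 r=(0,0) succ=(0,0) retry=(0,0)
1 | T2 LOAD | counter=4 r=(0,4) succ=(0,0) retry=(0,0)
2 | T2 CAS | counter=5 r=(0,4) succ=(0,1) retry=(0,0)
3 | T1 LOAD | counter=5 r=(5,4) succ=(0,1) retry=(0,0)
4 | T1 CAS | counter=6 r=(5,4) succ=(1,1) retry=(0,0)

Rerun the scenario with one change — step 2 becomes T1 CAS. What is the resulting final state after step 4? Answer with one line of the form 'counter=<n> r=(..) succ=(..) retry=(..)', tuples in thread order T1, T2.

(re-executing from step 2 with the substitution; state before step 2: counter=4 r=(0,4) succ=(0,0) retry=(0,0))
2 | T1 CAS | counter=4 r=(0,4) succ=(0,0) retry=(1,0)
3 | T1 LOAD | counter=4 r=(4,4) succ=(0,0) retry=(1,0)
4 | T1 CAS | counter=5 r=(4,4) succ=(1,0) retry=(1,0)

counter=5 r=(4,4) succ=(1,0) retry=(1,0)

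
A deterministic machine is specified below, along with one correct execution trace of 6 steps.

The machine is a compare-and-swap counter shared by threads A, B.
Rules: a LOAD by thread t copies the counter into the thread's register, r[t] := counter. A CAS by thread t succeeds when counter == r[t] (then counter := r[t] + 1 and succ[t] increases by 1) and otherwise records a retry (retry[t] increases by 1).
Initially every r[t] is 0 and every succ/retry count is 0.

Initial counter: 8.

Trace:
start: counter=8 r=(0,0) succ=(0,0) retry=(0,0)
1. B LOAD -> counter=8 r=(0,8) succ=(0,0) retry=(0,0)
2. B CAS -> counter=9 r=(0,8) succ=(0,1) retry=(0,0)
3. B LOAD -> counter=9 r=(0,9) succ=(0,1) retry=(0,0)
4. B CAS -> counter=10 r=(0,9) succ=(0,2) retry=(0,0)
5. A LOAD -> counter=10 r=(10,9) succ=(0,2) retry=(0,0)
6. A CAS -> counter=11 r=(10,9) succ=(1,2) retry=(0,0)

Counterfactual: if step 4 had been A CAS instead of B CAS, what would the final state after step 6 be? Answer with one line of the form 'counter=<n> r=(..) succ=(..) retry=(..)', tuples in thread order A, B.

counter=10 r=(9,9) succ=(1,1) retry=(1,0)

(re-executing from step 4 with the substitution; state before step 4: counter=9 r=(0,9) succ=(0,1) retry=(0,0))
4. A CAS -> counter=9 r=(0,9) succ=(0,1) retry=(1,0)
5. A LOAD -> counter=9 r=(9,9) succ=(0,1) retry=(1,0)
6. A CAS -> counter=10 r=(9,9) succ=(1,1) retry=(1,0)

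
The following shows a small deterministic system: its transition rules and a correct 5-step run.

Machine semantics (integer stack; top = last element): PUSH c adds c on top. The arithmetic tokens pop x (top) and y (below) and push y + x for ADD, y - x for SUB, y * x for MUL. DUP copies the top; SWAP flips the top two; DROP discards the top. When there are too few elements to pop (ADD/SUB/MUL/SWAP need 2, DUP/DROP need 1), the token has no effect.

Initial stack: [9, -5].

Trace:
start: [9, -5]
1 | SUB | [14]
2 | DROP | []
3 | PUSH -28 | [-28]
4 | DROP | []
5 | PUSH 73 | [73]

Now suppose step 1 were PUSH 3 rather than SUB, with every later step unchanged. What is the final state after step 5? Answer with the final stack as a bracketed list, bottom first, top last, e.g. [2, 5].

(re-executing from step 1 with the substitution; state before step 1: [9, -5])
1 | PUSH 3 | [9, -5, 3]
2 | DROP | [9, -5]
3 | PUSH -28 | [9, -5, -28]
4 | DROP | [9, -5]
5 | PUSH 73 | [9, -5, 73]

[9, -5, 73]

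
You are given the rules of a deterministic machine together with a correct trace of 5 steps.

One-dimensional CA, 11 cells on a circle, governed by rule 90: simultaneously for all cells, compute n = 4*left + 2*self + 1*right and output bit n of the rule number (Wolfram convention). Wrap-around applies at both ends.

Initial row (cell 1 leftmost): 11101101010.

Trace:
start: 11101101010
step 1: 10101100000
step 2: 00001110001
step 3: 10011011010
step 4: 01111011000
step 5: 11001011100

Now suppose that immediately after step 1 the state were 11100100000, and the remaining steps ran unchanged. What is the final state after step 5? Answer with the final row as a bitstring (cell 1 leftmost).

state after step 1 := 11100100000
step 2: 10111010001
step 3: 10101001011
step 4: 10000110010
step 5: 01001111100

01001111100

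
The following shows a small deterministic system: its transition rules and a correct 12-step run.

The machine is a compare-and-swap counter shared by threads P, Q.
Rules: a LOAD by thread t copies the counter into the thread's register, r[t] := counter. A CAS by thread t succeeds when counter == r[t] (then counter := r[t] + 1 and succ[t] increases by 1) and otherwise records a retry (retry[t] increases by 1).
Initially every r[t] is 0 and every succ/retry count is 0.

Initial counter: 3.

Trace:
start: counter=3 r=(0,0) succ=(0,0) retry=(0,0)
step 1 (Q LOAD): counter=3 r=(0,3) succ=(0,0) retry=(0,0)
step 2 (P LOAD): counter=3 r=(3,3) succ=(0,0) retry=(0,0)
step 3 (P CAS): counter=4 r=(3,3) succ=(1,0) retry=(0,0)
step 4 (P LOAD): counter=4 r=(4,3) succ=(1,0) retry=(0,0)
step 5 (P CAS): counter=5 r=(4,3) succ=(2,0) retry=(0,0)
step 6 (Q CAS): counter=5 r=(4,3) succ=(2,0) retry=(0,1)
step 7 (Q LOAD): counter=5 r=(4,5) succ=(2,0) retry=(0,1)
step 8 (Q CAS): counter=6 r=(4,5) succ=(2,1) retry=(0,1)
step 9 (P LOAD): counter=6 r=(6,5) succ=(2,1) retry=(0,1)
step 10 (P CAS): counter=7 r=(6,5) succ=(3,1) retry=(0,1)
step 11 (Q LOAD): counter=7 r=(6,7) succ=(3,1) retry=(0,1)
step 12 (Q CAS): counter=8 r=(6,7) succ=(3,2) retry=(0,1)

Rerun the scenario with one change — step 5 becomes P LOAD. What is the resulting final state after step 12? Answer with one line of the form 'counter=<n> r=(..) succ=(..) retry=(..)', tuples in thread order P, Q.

counter=7 r=(5,6) succ=(2,2) retry=(0,1)

(re-executing from step 5 with the substitution; state before step 5: counter=4 r=(4,3) succ=(1,0) retry=(0,0))
step 5 (P LOAD): counter=4 r=(4,3) succ=(1,0) retry=(0,0)
step 6 (Q CAS): counter=4 r=(4,3) succ=(1,0) retry=(0,1)
step 7 (Q LOAD): counter=4 r=(4,4) succ=(1,0) retry=(0,1)
step 8 (Q CAS): counter=5 r=(4,4) succ=(1,1) retry=(0,1)
step 9 (P LOAD): counter=5 r=(5,4) succ=(1,1) retry=(0,1)
step 10 (P CAS): counter=6 r=(5,4) succ=(2,1) retry=(0,1)
step 11 (Q LOAD): counter=6 r=(5,6) succ=(2,1) retry=(0,1)
step 12 (Q CAS): counter=7 r=(5,6) succ=(2,2) retry=(0,1)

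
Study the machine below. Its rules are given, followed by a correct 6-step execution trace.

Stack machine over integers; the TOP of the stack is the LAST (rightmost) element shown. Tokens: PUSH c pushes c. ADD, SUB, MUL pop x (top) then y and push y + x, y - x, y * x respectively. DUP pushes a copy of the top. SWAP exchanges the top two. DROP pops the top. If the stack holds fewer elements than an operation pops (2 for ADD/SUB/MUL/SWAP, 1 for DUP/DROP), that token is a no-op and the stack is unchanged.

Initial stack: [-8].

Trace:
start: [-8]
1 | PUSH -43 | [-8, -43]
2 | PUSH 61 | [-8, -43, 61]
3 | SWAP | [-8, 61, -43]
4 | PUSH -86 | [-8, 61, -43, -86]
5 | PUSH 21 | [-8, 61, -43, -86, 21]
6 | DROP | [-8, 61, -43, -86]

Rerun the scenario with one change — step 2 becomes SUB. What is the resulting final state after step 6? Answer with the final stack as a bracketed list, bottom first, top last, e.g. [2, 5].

[35, -86]

(re-executing from step 2 with the substitution; state before step 2: [-8, -43])
2 | SUB | [35]
3 | SWAP | [35]
4 | PUSH -86 | [35, -86]
5 | PUSH 21 | [35, -86, 21]
6 | DROP | [35, -86]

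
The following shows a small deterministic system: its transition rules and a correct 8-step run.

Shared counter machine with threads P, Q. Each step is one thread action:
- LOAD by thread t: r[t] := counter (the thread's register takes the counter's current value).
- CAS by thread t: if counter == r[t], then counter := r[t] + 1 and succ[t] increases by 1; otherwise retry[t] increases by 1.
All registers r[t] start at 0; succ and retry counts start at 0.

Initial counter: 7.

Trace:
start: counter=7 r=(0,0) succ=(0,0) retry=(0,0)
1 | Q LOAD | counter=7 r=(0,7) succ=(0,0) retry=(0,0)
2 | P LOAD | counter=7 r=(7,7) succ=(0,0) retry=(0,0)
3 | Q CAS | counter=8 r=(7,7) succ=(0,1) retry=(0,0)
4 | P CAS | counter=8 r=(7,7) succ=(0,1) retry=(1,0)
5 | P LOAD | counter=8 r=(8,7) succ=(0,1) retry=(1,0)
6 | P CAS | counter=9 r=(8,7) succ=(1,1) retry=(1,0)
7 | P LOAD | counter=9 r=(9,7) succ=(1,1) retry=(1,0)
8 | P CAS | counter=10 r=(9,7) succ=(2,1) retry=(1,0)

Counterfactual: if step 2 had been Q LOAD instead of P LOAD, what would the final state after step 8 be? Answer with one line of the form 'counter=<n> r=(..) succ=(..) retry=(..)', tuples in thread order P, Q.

counter=10 r=(9,7) succ=(2,1) retry=(1,0)

(re-executing from step 2 with the substitution; state before step 2: counter=7 r=(0,7) succ=(0,0) retry=(0,0))
2 | Q LOAD | counter=7 r=(0,7) succ=(0,0) retry=(0,0)
3 | Q CAS | counter=8 r=(0,7) succ=(0,1) retry=(0,0)
4 | P CAS | counter=8 r=(0,7) succ=(0,1) retry=(1,0)
5 | P LOAD | counter=8 r=(8,7) succ=(0,1) retry=(1,0)
6 | P CAS | counter=9 r=(8,7) succ=(1,1) retry=(1,0)
7 | P LOAD | counter=9 r=(9,7) succ=(1,1) retry=(1,0)
8 | P CAS | counter=10 r=(9,7) succ=(2,1) retry=(1,0)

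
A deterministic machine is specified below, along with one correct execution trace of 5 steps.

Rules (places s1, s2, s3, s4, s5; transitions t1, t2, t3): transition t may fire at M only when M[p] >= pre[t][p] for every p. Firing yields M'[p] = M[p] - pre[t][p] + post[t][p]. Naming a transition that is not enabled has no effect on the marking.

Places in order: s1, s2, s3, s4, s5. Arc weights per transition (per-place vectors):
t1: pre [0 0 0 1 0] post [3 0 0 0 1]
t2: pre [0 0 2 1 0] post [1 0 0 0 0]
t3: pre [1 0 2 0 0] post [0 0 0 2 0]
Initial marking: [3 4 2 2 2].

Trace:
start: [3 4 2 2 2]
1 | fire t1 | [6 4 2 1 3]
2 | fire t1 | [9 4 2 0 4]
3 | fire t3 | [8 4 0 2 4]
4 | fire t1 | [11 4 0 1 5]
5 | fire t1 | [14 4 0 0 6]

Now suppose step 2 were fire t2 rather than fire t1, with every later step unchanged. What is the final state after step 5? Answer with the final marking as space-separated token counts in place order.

(re-executing from step 2 with the substitution; state before step 2: [6 4 2 1 3])
2 | fire t2 | [7 4 0 0 3]
3 | fire t3 | [7 4 0 0 3]
4 | fire t1 | [7 4 0 0 3]
5 | fire t1 | [7 4 0 0 3]

7 4 0 0 3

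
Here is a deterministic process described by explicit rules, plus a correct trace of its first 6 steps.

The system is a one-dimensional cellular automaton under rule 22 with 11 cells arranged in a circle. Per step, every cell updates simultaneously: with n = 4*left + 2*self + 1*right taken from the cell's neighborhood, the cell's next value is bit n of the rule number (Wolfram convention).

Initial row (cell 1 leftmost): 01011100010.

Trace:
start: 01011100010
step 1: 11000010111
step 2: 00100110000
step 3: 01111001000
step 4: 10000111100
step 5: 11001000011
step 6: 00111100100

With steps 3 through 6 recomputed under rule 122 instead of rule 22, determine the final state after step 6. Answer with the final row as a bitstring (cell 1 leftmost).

11001110001

(re-executing steps 3..6 under rule 122; state before step 3: 00100110000)
step 3: 01011111000
step 4: 10110001100
step 5: 01111011111
step 6: 11001110001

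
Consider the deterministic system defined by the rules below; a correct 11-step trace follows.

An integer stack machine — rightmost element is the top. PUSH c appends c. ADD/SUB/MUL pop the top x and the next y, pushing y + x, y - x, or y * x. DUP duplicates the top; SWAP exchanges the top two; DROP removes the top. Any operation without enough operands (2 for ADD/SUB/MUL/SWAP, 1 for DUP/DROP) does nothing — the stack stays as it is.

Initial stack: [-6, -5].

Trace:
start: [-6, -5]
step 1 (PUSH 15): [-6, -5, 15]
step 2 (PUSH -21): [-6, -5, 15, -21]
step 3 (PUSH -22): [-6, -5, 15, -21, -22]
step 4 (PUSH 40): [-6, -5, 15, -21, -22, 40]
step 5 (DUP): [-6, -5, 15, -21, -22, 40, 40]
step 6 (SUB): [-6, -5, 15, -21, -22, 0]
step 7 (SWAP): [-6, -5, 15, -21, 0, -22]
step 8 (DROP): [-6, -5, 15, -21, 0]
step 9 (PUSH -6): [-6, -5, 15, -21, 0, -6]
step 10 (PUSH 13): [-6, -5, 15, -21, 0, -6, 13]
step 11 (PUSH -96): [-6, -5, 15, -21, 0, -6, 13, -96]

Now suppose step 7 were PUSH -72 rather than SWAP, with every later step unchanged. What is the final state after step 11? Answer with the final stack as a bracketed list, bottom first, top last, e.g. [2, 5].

(re-executing from step 7 with the substitution; state before step 7: [-6, -5, 15, -21, -22, 0])
step 7 (PUSH -72): [-6, -5, 15, -21, -22, 0, -72]
step 8 (DROP): [-6, -5, 15, -21, -22, 0]
step 9 (PUSH -6): [-6, -5, 15, -21, -22, 0, -6]
step 10 (PUSH 13): [-6, -5, 15, -21, -22, 0, -6, 13]
step 11 (PUSH -96): [-6, -5, 15, -21, -22, 0, -6, 13, -96]

[-6, -5, 15, -21, -22, 0, -6, 13, -96]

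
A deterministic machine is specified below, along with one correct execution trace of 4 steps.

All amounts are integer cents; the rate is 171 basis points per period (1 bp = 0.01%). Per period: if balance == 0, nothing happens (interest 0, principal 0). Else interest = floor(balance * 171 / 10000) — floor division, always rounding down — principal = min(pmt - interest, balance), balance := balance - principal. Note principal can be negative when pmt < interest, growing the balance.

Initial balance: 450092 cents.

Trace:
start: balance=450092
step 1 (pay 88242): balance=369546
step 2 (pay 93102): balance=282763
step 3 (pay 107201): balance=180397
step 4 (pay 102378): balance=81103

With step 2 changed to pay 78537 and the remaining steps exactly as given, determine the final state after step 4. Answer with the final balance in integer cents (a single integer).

96171

(re-executing from step 2 with the substitution; state before step 2: balance=369546)
step 2 (pay 78537): balance=297328
step 3 (pay 107201): balance=195211
step 4 (pay 102378): balance=96171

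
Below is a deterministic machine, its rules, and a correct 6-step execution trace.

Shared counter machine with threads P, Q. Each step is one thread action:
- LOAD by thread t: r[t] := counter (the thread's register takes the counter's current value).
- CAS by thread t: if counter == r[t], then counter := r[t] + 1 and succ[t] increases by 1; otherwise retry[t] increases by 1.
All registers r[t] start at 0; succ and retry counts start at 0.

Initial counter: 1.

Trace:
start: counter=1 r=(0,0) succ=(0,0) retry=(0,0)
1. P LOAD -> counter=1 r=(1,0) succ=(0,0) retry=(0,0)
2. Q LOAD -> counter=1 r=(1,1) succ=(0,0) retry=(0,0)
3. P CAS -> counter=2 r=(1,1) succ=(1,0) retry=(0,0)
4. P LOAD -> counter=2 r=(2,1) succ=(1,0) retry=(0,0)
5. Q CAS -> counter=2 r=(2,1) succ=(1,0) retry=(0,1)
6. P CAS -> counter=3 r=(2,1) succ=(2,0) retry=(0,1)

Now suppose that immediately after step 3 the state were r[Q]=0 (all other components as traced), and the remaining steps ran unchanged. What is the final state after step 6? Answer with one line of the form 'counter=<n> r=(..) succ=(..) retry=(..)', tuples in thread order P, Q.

state after step 3 := counter=2 r=(1,0) succ=(1,0) retry=(0,0)
4. P LOAD -> counter=2 r=(2,0) succ=(1,0) retry=(0,0)
5. Q CAS -> counter=2 r=(2,0) succ=(1,0) retry=(0,1)
6. P CAS -> counter=3 r=(2,0) succ=(2,0) retry=(0,1)

counter=3 r=(2,0) succ=(2,0) retry=(0,1)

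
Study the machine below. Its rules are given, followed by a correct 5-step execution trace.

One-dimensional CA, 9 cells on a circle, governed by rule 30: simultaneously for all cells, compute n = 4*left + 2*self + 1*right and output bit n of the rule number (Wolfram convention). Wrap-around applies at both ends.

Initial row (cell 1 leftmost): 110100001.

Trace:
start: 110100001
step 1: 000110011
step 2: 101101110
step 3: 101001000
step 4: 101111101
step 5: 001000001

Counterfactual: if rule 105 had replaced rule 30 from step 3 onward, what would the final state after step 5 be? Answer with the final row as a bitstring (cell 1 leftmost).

(re-executing steps 3..5 under rule 105; state before step 3: 101101110)
step 3: 011111011
step 4: 110001111
step 5: 010101000

010101000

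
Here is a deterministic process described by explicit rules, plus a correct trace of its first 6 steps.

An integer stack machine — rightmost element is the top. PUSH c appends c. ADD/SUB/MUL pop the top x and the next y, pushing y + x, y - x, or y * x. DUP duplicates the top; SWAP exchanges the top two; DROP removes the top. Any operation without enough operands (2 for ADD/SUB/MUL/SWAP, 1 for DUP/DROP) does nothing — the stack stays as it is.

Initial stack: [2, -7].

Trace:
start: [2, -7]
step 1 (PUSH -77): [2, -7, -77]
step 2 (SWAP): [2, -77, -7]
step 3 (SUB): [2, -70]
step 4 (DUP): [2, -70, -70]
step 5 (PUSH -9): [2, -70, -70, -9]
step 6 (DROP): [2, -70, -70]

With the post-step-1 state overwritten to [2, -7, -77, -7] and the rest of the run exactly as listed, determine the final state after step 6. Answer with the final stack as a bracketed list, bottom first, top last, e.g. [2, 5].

state after step 1 := [2, -7, -77, -7]
step 2 (SWAP): [2, -7, -7, -77]
step 3 (SUB): [2, -7, 70]
step 4 (DUP): [2, -7, 70, 70]
step 5 (PUSH -9): [2, -7, 70, 70, -9]
step 6 (DROP): [2, -7, 70, 70]

[2, -7, 70, 70]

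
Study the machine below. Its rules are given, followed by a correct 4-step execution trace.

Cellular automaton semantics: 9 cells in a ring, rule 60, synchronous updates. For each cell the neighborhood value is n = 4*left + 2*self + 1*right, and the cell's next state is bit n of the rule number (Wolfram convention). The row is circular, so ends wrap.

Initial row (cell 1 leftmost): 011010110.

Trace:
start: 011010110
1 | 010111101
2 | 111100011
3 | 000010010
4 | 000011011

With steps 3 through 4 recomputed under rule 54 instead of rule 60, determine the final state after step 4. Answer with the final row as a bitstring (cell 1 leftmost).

000111110

(re-executing steps 3..4 under rule 54; state before step 3: 111100011)
3 | 000010100
4 | 000111110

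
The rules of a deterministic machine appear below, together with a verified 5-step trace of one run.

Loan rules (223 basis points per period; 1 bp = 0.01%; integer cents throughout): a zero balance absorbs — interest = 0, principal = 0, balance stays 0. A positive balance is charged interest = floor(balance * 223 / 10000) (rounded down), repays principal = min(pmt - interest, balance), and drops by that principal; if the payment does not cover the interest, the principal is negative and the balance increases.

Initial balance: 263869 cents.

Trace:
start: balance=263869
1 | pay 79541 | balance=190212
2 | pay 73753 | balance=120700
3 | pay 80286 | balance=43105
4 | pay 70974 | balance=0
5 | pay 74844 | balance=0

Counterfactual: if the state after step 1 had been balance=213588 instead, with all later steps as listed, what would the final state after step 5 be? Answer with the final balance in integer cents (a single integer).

0

state after step 1 := balance=213588
2 | pay 73753 | balance=144598
3 | pay 80286 | balance=67536
4 | pay 70974 | balance=0
5 | pay 74844 | balance=0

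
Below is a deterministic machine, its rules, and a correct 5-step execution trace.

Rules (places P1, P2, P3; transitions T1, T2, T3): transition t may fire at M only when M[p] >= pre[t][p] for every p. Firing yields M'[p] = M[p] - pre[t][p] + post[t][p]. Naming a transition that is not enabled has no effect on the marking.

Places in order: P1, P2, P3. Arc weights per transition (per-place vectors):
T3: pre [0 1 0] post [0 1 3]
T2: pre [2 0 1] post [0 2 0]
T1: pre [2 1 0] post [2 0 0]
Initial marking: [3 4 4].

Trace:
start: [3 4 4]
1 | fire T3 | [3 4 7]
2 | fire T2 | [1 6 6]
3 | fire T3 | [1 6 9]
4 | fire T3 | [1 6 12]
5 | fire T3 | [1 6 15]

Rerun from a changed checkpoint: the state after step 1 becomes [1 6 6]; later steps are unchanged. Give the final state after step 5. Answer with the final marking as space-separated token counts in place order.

state after step 1 := [1 6 6]
2 | fire T2 | [1 6 6]
3 | fire T3 | [1 6 9]
4 | fire T3 | [1 6 12]
5 | fire T3 | [1 6 15]

1 6 15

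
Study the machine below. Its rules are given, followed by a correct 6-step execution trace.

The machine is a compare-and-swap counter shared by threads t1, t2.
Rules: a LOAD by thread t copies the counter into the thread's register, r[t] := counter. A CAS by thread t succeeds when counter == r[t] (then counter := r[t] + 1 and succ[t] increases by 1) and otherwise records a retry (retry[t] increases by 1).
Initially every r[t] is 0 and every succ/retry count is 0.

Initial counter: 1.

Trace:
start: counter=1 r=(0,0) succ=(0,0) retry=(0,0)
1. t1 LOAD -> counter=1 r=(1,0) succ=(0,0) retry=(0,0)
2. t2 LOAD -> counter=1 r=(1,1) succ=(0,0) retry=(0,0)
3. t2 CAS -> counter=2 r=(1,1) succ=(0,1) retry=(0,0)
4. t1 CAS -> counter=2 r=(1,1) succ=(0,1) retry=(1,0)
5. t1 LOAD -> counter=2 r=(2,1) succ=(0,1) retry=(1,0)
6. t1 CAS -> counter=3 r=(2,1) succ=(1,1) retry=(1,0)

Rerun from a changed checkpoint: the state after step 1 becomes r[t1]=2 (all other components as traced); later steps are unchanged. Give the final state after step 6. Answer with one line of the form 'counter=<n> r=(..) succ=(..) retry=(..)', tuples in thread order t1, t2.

state after step 1 := counter=1 r=(2,0) succ=(0,0) retry=(0,0)
2. t2 LOAD -> counter=1 r=(2,1) succ=(0,0) retry=(0,0)
3. t2 CAS -> counter=2 r=(2,1) succ=(0,1) retry=(0,0)
4. t1 CAS -> counter=3 r=(2,1) succ=(1,1) retry=(0,0)
5. t1 LOAD -> counter=3 r=(3,1) succ=(1,1) retry=(0,0)
6. t1 CAS -> counter=4 r=(3,1) succ=(2,1) retry=(0,0)

counter=4 r=(3,1) succ=(2,1) retry=(0,0)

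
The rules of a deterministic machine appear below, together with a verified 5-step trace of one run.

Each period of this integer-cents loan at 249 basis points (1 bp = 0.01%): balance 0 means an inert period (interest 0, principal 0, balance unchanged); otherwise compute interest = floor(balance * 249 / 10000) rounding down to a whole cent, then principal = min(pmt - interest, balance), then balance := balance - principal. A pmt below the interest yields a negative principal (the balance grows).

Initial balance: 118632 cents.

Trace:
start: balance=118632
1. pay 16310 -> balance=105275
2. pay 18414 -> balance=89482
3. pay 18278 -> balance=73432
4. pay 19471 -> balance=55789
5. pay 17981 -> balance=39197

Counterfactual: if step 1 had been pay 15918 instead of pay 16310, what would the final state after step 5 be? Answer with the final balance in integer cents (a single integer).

(re-executing from step 1 with the substitution; state before step 1: balance=118632)
1. pay 15918 -> balance=105667
2. pay 18414 -> balance=89884
3. pay 18278 -> balance=73844
4. pay 19471 -> balance=56211
5. pay 17981 -> balance=39629

39629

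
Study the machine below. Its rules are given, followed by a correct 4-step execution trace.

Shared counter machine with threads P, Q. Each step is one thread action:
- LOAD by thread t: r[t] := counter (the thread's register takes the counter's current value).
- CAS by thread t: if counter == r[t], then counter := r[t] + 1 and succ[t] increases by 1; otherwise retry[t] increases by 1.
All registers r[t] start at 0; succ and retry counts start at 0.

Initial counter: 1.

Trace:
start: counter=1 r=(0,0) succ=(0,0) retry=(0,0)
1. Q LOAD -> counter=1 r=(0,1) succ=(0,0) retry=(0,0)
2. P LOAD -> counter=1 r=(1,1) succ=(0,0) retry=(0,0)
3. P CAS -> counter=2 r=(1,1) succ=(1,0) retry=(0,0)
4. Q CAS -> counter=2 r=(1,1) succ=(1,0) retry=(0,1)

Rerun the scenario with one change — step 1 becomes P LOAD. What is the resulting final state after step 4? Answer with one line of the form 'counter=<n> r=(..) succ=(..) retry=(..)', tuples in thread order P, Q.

counter=2 r=(1,0) succ=(1,0) retry=(0,1)

(re-executing from step 1 with the substitution; state before step 1: counter=1 r=(0,0) succ=(0,0) retry=(0,0))
1. P LOAD -> counter=1 r=(1,0) succ=(0,0) retry=(0,0)
2. P LOAD -> counter=1 r=(1,0) succ=(0,0) retry=(0,0)
3. P CAS -> counter=2 r=(1,0) succ=(1,0) retry=(0,0)
4. Q CAS -> counter=2 r=(1,0) succ=(1,0) retry=(0,1)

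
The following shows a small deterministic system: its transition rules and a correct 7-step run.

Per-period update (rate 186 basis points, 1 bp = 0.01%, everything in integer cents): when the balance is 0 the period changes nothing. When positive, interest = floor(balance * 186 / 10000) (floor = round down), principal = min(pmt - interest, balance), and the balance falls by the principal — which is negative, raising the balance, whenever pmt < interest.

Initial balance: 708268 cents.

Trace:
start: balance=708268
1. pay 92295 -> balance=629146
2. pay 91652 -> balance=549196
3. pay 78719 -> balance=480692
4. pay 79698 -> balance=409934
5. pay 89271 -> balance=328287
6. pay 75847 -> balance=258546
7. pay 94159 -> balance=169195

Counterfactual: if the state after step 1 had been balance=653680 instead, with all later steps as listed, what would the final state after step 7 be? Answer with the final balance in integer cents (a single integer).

state after step 1 := balance=653680
2. pay 91652 -> balance=574186
3. pay 78719 -> balance=506146
4. pay 79698 -> balance=435862
5. pay 89271 -> balance=354698
6. pay 75847 -> balance=285448
7. pay 94159 -> balance=196598

196598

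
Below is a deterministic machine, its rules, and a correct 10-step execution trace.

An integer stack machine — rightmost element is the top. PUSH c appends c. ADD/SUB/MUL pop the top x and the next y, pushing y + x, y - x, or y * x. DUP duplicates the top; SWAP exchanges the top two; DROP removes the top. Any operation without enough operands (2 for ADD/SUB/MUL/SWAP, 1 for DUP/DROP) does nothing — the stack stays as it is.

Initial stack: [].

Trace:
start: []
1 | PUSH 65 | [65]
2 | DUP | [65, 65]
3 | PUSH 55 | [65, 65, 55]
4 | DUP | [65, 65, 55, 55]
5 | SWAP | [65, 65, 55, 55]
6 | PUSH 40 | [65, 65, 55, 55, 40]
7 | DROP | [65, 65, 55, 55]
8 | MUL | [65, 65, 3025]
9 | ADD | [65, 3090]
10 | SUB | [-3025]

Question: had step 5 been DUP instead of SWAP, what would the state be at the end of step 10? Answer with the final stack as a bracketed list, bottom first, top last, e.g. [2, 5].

[65, -3015]

(re-executing from step 5 with the substitution; state before step 5: [65, 65, 55, 55])
5 | DUP | [65, 65, 55, 55, 55]
6 | PUSH 40 | [65, 65, 55, 55, 55, 40]
7 | DROP | [65, 65, 55, 55, 55]
8 | MUL | [65, 65, 55, 3025]
9 | ADD | [65, 65, 3080]
10 | SUB | [65, -3015]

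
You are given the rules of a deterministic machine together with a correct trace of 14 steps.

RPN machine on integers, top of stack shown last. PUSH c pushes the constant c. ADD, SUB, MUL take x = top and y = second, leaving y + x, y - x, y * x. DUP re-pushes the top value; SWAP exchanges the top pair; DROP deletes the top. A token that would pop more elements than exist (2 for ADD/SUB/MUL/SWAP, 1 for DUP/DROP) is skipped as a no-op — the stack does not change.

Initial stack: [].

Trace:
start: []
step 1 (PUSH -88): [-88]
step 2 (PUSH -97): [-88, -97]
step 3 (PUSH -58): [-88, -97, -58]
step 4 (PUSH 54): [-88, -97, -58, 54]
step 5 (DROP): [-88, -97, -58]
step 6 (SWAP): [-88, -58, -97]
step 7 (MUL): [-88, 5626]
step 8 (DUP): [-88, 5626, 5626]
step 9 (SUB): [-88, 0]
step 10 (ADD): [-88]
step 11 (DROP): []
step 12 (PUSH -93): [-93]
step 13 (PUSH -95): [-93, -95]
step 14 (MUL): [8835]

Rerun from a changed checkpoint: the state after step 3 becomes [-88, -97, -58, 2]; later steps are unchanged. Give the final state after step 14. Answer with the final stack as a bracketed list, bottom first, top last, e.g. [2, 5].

[-88, 8835]

state after step 3 := [-88, -97, -58, 2]
step 4 (PUSH 54): [-88, -97, -58, 2, 54]
step 5 (DROP): [-88, -97, -58, 2]
step 6 (SWAP): [-88, -97, 2, -58]
step 7 (MUL): [-88, -97, -116]
step 8 (DUP): [-88, -97, -116, -116]
step 9 (SUB): [-88, -97, 0]
step 10 (ADD): [-88, -97]
step 11 (DROP): [-88]
step 12 (PUSH -93): [-88, -93]
step 13 (PUSH -95): [-88, -93, -95]
step 14 (MUL): [-88, 8835]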